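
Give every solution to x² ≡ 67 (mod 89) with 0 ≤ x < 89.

89 ≡ 1 (mod 4), so we find a root by search.
Trying successive values, 44² = 1936 ≡ 67 (mod 89). The other root is 89 − 44 = 45.

44, 45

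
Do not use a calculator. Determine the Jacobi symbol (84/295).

1

Pull out 2^2: since 295 ≡ 7 (mod 8), (2/295) = +1, so (2/295)^2 = +1.
Reciprocity: 21 ≡ 1 and 295 ≡ 3 (mod 4), so (21/295) = +(295/21).
Reduce top mod 21: now compute (1/21).
Reached (1/21) = 1. Collecting the sign flips along the way, the symbol is +1.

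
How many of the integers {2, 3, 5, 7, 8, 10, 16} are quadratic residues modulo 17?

(2/17) = +1 → QR.
(3/17) = -1 → non-residue.
(5/17) = -1 → non-residue.
(7/17) = -1 → non-residue.
(8/17) = +1 → QR.
(10/17) = -1 → non-residue.
(16/17) = +1 → QR.
Total quadratic residues among the 7: 3.

3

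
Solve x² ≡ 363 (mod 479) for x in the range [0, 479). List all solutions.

Since 479 ≡ 3 (mod 4), a square root of 363 is 363^((479+1)/4) = 363^120 mod 479.
Repeated squaring: 363^2≡44, 363^4≡20, 363^8≡400, 363^16≡14, 363^32≡196, 363^64≡96 (mod 479).
363^120 = 363^(64+32+16+8) ≡ 138 (mod 479).
Check: 138² = 19044 ≡ 363 (mod 479). The two roots are 138 and 341.

138, 341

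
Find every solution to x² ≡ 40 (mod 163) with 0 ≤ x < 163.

Since 163 ≡ 3 (mod 4), a square root of 40 is 40^((163+1)/4) = 40^41 mod 163.
Repeated squaring: 40^2≡133, 40^4≡85, 40^8≡53, 40^16≡38, 40^32≡140 (mod 163).
40^41 = 40^(32+8+1) ≡ 140 (mod 163).
Check: 140² = 19600 ≡ 40 (mod 163). The two roots are 23 and 140.

23, 140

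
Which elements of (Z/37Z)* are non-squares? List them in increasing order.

Square k = 1,…,18 (k and 37−k give the same square):
1²=1, 2²=4, 3²=9, 4²=16, 5²=25, 6²=36, 7²≡12, 8²≡27, 9²≡7, 10²≡26, 11²≡10, 12²≡33, 13²≡21, 14²≡11, 15²≡3, 16²≡34, 17²≡30, 18²≡28 (mod 37).
The residues are {1, 3, 4, 7, 9, 10, 11, 12, 16, 21, 25, 26, 27, 28, 30, 33, 34, 36}; the non-residues are the remaining 18 nonzero classes.

2 5 6 8 13 14 15 17 18 19 20 22 23 24 29 31 32 35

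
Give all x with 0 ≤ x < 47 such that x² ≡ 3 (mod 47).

Since 47 ≡ 3 (mod 4), a square root of 3 is 3^((47+1)/4) = 3^12 mod 47.
Repeated squaring: 3^2≡9, 3^4≡34, 3^8≡28 (mod 47).
3^12 = 3^(8+4) ≡ 12 (mod 47).
Check: 12² = 144 ≡ 3 (mod 47). The two roots are 12 and 35.

12, 35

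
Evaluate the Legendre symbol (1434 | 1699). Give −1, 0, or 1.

1

Pull out 2: since 1699 ≡ 3 (mod 8), (2/1699) = -1.
Reciprocity: 717 ≡ 1 and 1699 ≡ 3 (mod 4), so (717/1699) = +(1699/717).
Reduce top mod 717: now compute (265/717).
Reciprocity: 265 ≡ 1 and 717 ≡ 1 (mod 4), so (265/717) = +(717/265).
Reduce top mod 265: now compute (187/265).
Reciprocity: 187 ≡ 3 and 265 ≡ 1 (mod 4), so (187/265) = +(265/187).
Reduce top mod 187: now compute (78/187).
Pull out 2: since 187 ≡ 3 (mod 8), (2/187) = -1.
Reciprocity: 39 ≡ 3 and 187 ≡ 3 (mod 4), so (39/187) = −(187/39).
Reduce top mod 39: now compute (31/39).
Reciprocity: 31 ≡ 3 and 39 ≡ 3 (mod 4), so (31/39) = −(39/31).
Reduce top mod 31: now compute (8/31).
Pull out 2^3: since 31 ≡ 7 (mod 8), (2/31) = +1, so (2/31)^3 = +1.
Reached (1/31) = 1. Collecting the sign flips along the way, the symbol is +1.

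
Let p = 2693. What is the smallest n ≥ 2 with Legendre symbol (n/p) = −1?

(2/2693) = −1, so 2 is the smallest positive non-residue mod 2693.

2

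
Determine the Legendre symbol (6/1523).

-1

Pull out 2: since 1523 ≡ 3 (mod 8), (2/1523) = -1.
Reciprocity: 3 ≡ 3 and 1523 ≡ 3 (mod 4), so (3/1523) = −(1523/3).
Reduce top mod 3: now compute (2/3).
Pull out 2: since 3 ≡ 3 (mod 8), (2/3) = -1.
Reached (1/3) = 1. Collecting the sign flips along the way, the symbol is -1.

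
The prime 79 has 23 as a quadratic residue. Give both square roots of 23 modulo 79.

Since 79 ≡ 3 (mod 4), a square root of 23 is 23^((79+1)/4) = 23^20 mod 79.
Repeated squaring: 23^2≡55, 23^4≡23, 23^8≡55, 23^16≡23 (mod 79).
23^20 = 23^(16+4) ≡ 55 (mod 79).
Check: 55² = 3025 ≡ 23 (mod 79). The two roots are 24 and 55.

24, 55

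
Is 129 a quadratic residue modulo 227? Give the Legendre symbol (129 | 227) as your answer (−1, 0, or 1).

1

Reciprocity: 129 ≡ 1 and 227 ≡ 3 (mod 4), so (129/227) = +(227/129).
Reduce top mod 129: now compute (98/129).
Pull out 2: since 129 ≡ 1 (mod 8), (2/129) = +1.
Reciprocity: 49 ≡ 1 and 129 ≡ 1 (mod 4), so (49/129) = +(129/49).
Reduce top mod 49: now compute (31/49).
Reciprocity: 31 ≡ 3 and 49 ≡ 1 (mod 4), so (31/49) = +(49/31).
Reduce top mod 31: now compute (18/31).
Pull out 2: since 31 ≡ 7 (mod 8), (2/31) = +1.
Reciprocity: 9 ≡ 1 and 31 ≡ 3 (mod 4), so (9/31) = +(31/9).
Reduce top mod 9: now compute (4/9).
Pull out 2^2: since 9 ≡ 1 (mod 8), (2/9) = +1, so (2/9)^2 = +1.
Reached (1/9) = 1. Collecting the sign flips along the way, the symbol is +1.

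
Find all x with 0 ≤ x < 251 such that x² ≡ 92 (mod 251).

43, 208

Since 251 ≡ 3 (mod 4), a square root of 92 is 92^((251+1)/4) = 92^63 mod 251.
Repeated squaring: 92^2≡181, 92^4≡131, 92^8≡93, 92^16≡115, 92^32≡173 (mod 251).
92^63 = 92^(32+16+8+4+2+1) ≡ 208 (mod 251).
Check: 208² = 43264 ≡ 92 (mod 251). The two roots are 43 and 208.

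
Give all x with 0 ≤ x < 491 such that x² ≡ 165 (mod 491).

Since 491 ≡ 3 (mod 4), a square root of 165 is 165^((491+1)/4) = 165^123 mod 491.
Repeated squaring: 165^2≡220, 165^4≡282, 165^8≡473, 165^16≡324, 165^32≡393, 165^64≡275 (mod 491).
165^123 = 165^(64+32+16+8+2+1) ≡ 239 (mod 491).
Check: 239² = 57121 ≡ 165 (mod 491). The two roots are 239 and 252.

239, 252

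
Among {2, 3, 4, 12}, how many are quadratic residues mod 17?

(2/17) = +1 → QR.
(3/17) = -1 → non-residue.
(4/17) = +1 → QR.
(12/17) = -1 → non-residue.
Total quadratic residues among the 4: 2.

2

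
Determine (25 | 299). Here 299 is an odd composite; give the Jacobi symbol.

1

Reciprocity: 25 ≡ 1 and 299 ≡ 3 (mod 4), so (25/299) = +(299/25).
Reduce top mod 25: now compute (24/25).
Pull out 2^3: since 25 ≡ 1 (mod 8), (2/25) = +1, so (2/25)^3 = +1.
Reciprocity: 3 ≡ 3 and 25 ≡ 1 (mod 4), so (3/25) = +(25/3).
Reduce top mod 3: now compute (1/3).
Reached (1/3) = 1. Collecting the sign flips along the way, the symbol is +1.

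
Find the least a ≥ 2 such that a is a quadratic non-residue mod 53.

(2/53) = −1, so 2 is the smallest positive non-residue mod 53.

2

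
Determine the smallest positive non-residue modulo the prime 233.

(2/233) = +1, so 2 is a residue.
(3/233) = −1, so 3 is the smallest positive non-residue mod 233.

3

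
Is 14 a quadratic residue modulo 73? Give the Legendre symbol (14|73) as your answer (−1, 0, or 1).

-1

Euler's criterion: (14/73) ≡ 14^36 (mod 73).
14^2 ≡ 50 (mod 73)
14^4 ≡ 18 (mod 73)
14^8 ≡ 32 (mod 73)
14^16 ≡ 2 (mod 73)
14^32 ≡ 4 (mod 73)
14^36 = 14^(32+4) ≡ 72 (mod 73).
Result is 72 ≡ −1, so (14/73) = −1.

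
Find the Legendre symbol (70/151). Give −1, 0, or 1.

-1

Euler's criterion: (70/151) ≡ 70^75 (mod 151).
70^2 ≡ 68 (mod 151)
70^4 ≡ 94 (mod 151)
70^8 ≡ 78 (mod 151)
70^16 ≡ 44 (mod 151)
70^32 ≡ 124 (mod 151)
70^64 ≡ 125 (mod 151)
70^75 = 70^(64+8+2+1) ≡ 150 (mod 151).
Result is 150 ≡ −1, so (70/151) = −1.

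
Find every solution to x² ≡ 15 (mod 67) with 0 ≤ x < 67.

22, 45

Since 67 ≡ 3 (mod 4), a square root of 15 is 15^((67+1)/4) = 15^17 mod 67.
Repeated squaring: 15^2≡24, 15^4≡40, 15^8≡59, 15^16≡64 (mod 67).
15^17 = 15^(16+1) ≡ 22 (mod 67).
Check: 22² = 484 ≡ 15 (mod 67). The two roots are 22 and 45.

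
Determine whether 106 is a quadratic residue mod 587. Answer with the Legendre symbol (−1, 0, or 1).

Euler's criterion: (106/587) ≡ 106^293 (mod 587).
106^2 ≡ 83 (mod 587)
106^4 ≡ 432 (mod 587)
106^8 ≡ 545 (mod 587)
106^16 ≡ 3 (mod 587)
106^32 ≡ 9 (mod 587)
106^64 ≡ 81 (mod 587)
106^128 ≡ 104 (mod 587)
106^256 ≡ 250 (mod 587)
106^293 = 106^(256+32+4+1) ≡ 586 (mod 587).
Result is 586 ≡ −1, so (106/587) = −1.

-1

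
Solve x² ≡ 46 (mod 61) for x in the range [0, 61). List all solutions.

30, 31

61 ≡ 1 (mod 4), so we find a root by search.
Trying successive values, 30² = 900 ≡ 46 (mod 61). The other root is 61 − 30 = 31.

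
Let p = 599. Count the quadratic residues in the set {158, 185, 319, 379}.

3

(158/599) = -1 → non-residue.
(185/599) = +1 → QR.
(319/599) = +1 → QR.
(379/599) = +1 → QR.
Total quadratic residues among the 4: 3.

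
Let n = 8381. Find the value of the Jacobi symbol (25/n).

1

Reciprocity: 25 ≡ 1 and 8381 ≡ 1 (mod 4), so (25/8381) = +(8381/25).
Reduce top mod 25: now compute (6/25).
Pull out 2: since 25 ≡ 1 (mod 8), (2/25) = +1.
Reciprocity: 3 ≡ 3 and 25 ≡ 1 (mod 4), so (3/25) = +(25/3).
Reduce top mod 3: now compute (1/3).
Reached (1/3) = 1. Collecting the sign flips along the way, the symbol is +1.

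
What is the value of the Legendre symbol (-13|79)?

-1

Euler's criterion: (-13/79) ≡ 66^39 (mod 79).
66^2 ≡ 11 (mod 79)
66^4 ≡ 42 (mod 79)
66^8 ≡ 26 (mod 79)
66^16 ≡ 44 (mod 79)
66^32 ≡ 40 (mod 79)
66^39 = 66^(32+4+2+1) ≡ 78 (mod 79).
Result is 78 ≡ −1, so (-13/79) = −1.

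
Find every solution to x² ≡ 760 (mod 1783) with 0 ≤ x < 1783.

Since 1783 ≡ 3 (mod 4), a square root of 760 is 760^((1783+1)/4) = 760^446 mod 1783.
Repeated squaring: 760^2≡1691, 760^4≡1332, 760^8≡139, 760^16≡1491, 760^32≡1463, 760^64≡769, 760^128≡1188, 760^256≡991 (mod 1783).
760^446 = 760^(256+128+32+16+8+4+2) ≡ 548 (mod 1783).
Check: 548² = 300304 ≡ 760 (mod 1783). The two roots are 548 and 1235.

548, 1235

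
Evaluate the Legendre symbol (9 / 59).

Reciprocity: 9 ≡ 1 and 59 ≡ 3 (mod 4), so (9/59) = +(59/9).
Reduce top mod 9: now compute (5/9).
Reciprocity: 5 ≡ 1 and 9 ≡ 1 (mod 4), so (5/9) = +(9/5).
Reduce top mod 5: now compute (4/5).
Pull out 2^2: since 5 ≡ 5 (mod 8), (2/5) = -1, so (2/5)^2 = +1.
Reached (1/5) = 1. Collecting the sign flips along the way, the symbol is +1.

1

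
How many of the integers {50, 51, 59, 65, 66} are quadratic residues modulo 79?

(50/79) = +1 → QR.
(51/79) = +1 → QR.
(59/79) = -1 → non-residue.
(65/79) = +1 → QR.
(66/79) = -1 → non-residue.
Total quadratic residues among the 5: 3.

3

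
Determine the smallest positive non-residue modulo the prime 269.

(2/269) = −1, so 2 is the smallest positive non-residue mod 269.

2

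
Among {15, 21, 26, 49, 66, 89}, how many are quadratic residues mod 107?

(15/107) = -1 → non-residue.
(21/107) = -1 → non-residue.
(26/107) = -1 → non-residue.
(49/107) = +1 → QR.
(66/107) = -1 → non-residue.
(89/107) = +1 → QR.
Total quadratic residues among the 6: 2.

2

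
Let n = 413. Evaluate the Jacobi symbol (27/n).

-1

Reciprocity: 27 ≡ 3 and 413 ≡ 1 (mod 4), so (27/413) = +(413/27).
Reduce top mod 27: now compute (8/27).
Pull out 2^3: since 27 ≡ 3 (mod 8), (2/27) = -1, so (2/27)^3 = -1.
Reached (1/27) = 1. Collecting the sign flips along the way, the symbol is -1.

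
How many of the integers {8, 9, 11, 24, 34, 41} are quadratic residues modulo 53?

3

(8/53) = -1 → non-residue.
(9/53) = +1 → QR.
(11/53) = +1 → QR.
(24/53) = +1 → QR.
(34/53) = -1 → non-residue.
(41/53) = -1 → non-residue.
Total quadratic residues among the 6: 3.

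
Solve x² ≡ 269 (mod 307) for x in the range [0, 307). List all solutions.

24, 283

Since 307 ≡ 3 (mod 4), a square root of 269 is 269^((307+1)/4) = 269^77 mod 307.
Repeated squaring: 269^2≡216, 269^4≡299, 269^8≡64, 269^16≡105, 269^32≡280, 269^64≡115 (mod 307).
269^77 = 269^(64+8+4+1) ≡ 24 (mod 307).
Check: 24² = 576 ≡ 269 (mod 307). The two roots are 24 and 283.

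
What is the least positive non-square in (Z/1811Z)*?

2

(2/1811) = −1, so 2 is the smallest positive non-residue mod 1811.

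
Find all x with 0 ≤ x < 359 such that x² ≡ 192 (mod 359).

132, 227

Since 359 ≡ 3 (mod 4), a square root of 192 is 192^((359+1)/4) = 192^90 mod 359.
Repeated squaring: 192^2≡246, 192^4≡204, 192^8≡331, 192^16≡66, 192^32≡48, 192^64≡150 (mod 359).
192^90 = 192^(64+16+8+2) ≡ 132 (mod 359).
Check: 132² = 17424 ≡ 192 (mod 359). The two roots are 132 and 227.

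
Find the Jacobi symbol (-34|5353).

First reduce: -34 ≡ 5319 (mod 5353).
Reciprocity: 5319 ≡ 3 and 5353 ≡ 1 (mod 4), so (5319/5353) = +(5353/5319).
Reduce top mod 5319: now compute (34/5319).
Pull out 2: since 5319 ≡ 7 (mod 8), (2/5319) = +1.
Reciprocity: 17 ≡ 1 and 5319 ≡ 3 (mod 4), so (17/5319) = +(5319/17).
Reduce top mod 17: now compute (15/17).
Reciprocity: 15 ≡ 3 and 17 ≡ 1 (mod 4), so (15/17) = +(17/15).
Reduce top mod 15: now compute (2/15).
Pull out 2: since 15 ≡ 7 (mod 8), (2/15) = +1.
Reached (1/15) = 1. Collecting the sign flips along the way, the symbol is +1.

1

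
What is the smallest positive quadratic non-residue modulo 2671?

3

(2/2671) = +1, so 2 is a residue.
(3/2671) = −1, so 3 is the smallest positive non-residue mod 2671.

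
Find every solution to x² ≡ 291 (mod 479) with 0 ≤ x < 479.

Since 479 ≡ 3 (mod 4), a square root of 291 is 291^((479+1)/4) = 291^120 mod 479.
Repeated squaring: 291^2≡377, 291^4≡345, 291^8≡233, 291^16≡162, 291^32≡378, 291^64≡142 (mod 479).
291^120 = 291^(64+32+16+8) ≡ 214 (mod 479).
Check: 214² = 45796 ≡ 291 (mod 479). The two roots are 214 and 265.

214, 265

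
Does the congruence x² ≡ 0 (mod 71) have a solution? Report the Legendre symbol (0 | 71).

0

Top reduces to 0: gcd > 1, so the symbol is 0.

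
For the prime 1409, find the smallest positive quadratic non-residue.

(2/1409) = +1, so 2 is a residue.
(3/1409) = −1, so 3 is the smallest positive non-residue mod 1409.

3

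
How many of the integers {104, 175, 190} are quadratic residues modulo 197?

(104/197) = +1 → QR.
(175/197) = +1 → QR.
(190/197) = +1 → QR.
Total quadratic residues among the 3: 3.

3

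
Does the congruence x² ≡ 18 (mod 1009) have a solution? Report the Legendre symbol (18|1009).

Euler's criterion: (18/1009) ≡ 18^504 (mod 1009).
18^2 ≡ 324 (mod 1009)
18^4 ≡ 40 (mod 1009)
18^8 ≡ 591 (mod 1009)
18^16 ≡ 167 (mod 1009)
18^32 ≡ 646 (mod 1009)
18^64 ≡ 599 (mod 1009)
18^128 ≡ 606 (mod 1009)
18^256 ≡ 969 (mod 1009)
18^504 = 18^(256+128+64+32+16+8) ≡ 1 (mod 1009).
Result is 1, so (18/1009) = 1.

1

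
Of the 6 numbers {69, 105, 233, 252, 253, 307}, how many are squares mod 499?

(69/499) = +1 → QR.
(105/499) = +1 → QR.
(233/499) = +1 → QR.
(252/499) = -1 → non-residue.
(253/499) = +1 → QR.
(307/499) = +1 → QR.
Total quadratic residues among the 6: 5.

5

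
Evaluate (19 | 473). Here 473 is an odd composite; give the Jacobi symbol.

Reciprocity: 19 ≡ 3 and 473 ≡ 1 (mod 4), so (19/473) = +(473/19).
Reduce top mod 19: now compute (17/19).
Reciprocity: 17 ≡ 1 and 19 ≡ 3 (mod 4), so (17/19) = +(19/17).
Reduce top mod 17: now compute (2/17).
Pull out 2: since 17 ≡ 1 (mod 8), (2/17) = +1.
Reached (1/17) = 1. Collecting the sign flips along the way, the symbol is +1.

1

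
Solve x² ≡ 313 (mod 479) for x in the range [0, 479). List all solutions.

Since 479 ≡ 3 (mod 4), a square root of 313 is 313^((479+1)/4) = 313^120 mod 479.
Repeated squaring: 313^2≡253, 313^4≡302, 313^8≡194, 313^16≡274, 313^32≡352, 313^64≡322 (mod 479).
313^120 = 313^(64+32+16+8) ≡ 411 (mod 479).
Check: 411² = 168921 ≡ 313 (mod 479). The two roots are 68 and 411.

68, 411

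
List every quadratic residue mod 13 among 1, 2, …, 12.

1 3 4 9 10 12

Square k = 1,…,6 (k and 13−k give the same square):
1²=1, 2²=4, 3²=9, 4²≡3, 5²≡12, 6²≡10 (mod 13).
So the quadratic residues mod 13 are {1, 3, 4, 9, 10, 12}.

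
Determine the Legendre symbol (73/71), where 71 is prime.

1

First reduce: 73 ≡ 2 (mod 71).
Pull out 2: since 71 ≡ 7 (mod 8), (2/71) = +1.
Reached (1/71) = 1. Collecting the sign flips along the way, the symbol is +1.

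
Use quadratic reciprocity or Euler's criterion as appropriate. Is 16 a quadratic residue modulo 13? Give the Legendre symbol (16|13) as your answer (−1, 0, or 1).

First reduce: 16 ≡ 3 (mod 13).
Reciprocity: 3 ≡ 3 and 13 ≡ 1 (mod 4), so (3/13) = +(13/3).
Reduce top mod 3: now compute (1/3).
Reached (1/3) = 1. Collecting the sign flips along the way, the symbol is +1.

1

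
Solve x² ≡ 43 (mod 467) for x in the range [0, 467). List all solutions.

Since 467 ≡ 3 (mod 4), a square root of 43 is 43^((467+1)/4) = 43^117 mod 467.
Repeated squaring: 43^2≡448, 43^4≡361, 43^8≡28, 43^16≡317, 43^32≡84, 43^64≡51 (mod 467).
43^117 = 43^(64+32+16+4+1) ≡ 38 (mod 467).
Check: 38² = 1444 ≡ 43 (mod 467). The two roots are 38 and 429.

38, 429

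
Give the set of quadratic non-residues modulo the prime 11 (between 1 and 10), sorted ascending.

2,6,7,8,10

Square k = 1,…,5 (k and 11−k give the same square):
1²=1, 2²=4, 3²=9, 4²≡5, 5²≡3 (mod 11).
The residues are {1, 3, 4, 5, 9}; the non-residues are the remaining 5 nonzero classes.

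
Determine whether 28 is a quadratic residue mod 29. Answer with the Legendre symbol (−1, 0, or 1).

1

Euler's criterion: (28/29) ≡ 28^14 (mod 29).
28^2 ≡ 1 (mod 29)
28^4 ≡ 1 (mod 29)
28^8 ≡ 1 (mod 29)
28^14 = 28^(8+4+2) ≡ 1 (mod 29).
Result is 1, so (28/29) = 1.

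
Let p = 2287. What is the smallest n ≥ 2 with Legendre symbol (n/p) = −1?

(2/2287) = +1, so 2 is a residue.
(3/2287) = −1, so 3 is the smallest positive non-residue mod 2287.

3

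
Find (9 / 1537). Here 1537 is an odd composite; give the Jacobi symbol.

Reciprocity: 9 ≡ 1 and 1537 ≡ 1 (mod 4), so (9/1537) = +(1537/9).
Reduce top mod 9: now compute (7/9).
Reciprocity: 7 ≡ 3 and 9 ≡ 1 (mod 4), so (7/9) = +(9/7).
Reduce top mod 7: now compute (2/7).
Pull out 2: since 7 ≡ 7 (mod 8), (2/7) = +1.
Reached (1/7) = 1. Collecting the sign flips along the way, the symbol is +1.

1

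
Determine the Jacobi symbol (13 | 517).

Reciprocity: 13 ≡ 1 and 517 ≡ 1 (mod 4), so (13/517) = +(517/13).
Reduce top mod 13: now compute (10/13).
Pull out 2: since 13 ≡ 5 (mod 8), (2/13) = -1.
Reciprocity: 5 ≡ 1 and 13 ≡ 1 (mod 4), so (5/13) = +(13/5).
Reduce top mod 5: now compute (3/5).
Reciprocity: 3 ≡ 3 and 5 ≡ 1 (mod 4), so (3/5) = +(5/3).
Reduce top mod 3: now compute (2/3).
Pull out 2: since 3 ≡ 3 (mod 8), (2/3) = -1.
Reached (1/3) = 1. Collecting the sign flips along the way, the symbol is +1.

1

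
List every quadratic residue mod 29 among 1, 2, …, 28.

Square k = 1,…,14 (k and 29−k give the same square):
1²=1, 2²=4, 3²=9, 4²=16, 5²=25, 6²≡7, 7²≡20, 8²≡6, 9²≡23, 10²≡13, 11²≡5, 12²≡28, 13²≡24, 14²≡22 (mod 29).
So the quadratic residues mod 29 are {1, 4, 5, 6, 7, 9, 13, 16, 20, 22, 23, 24, 25, 28}.

1,4,5,6,7,9,13,16,20,22,23,24,25,28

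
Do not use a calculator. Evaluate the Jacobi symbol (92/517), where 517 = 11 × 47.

Pull out 2^2: since 517 ≡ 5 (mod 8), (2/517) = -1, so (2/517)^2 = +1.
Reciprocity: 23 ≡ 3 and 517 ≡ 1 (mod 4), so (23/517) = +(517/23).
Reduce top mod 23: now compute (11/23).
Reciprocity: 11 ≡ 3 and 23 ≡ 3 (mod 4), so (11/23) = −(23/11).
Reduce top mod 11: now compute (1/11).
Reached (1/11) = 1. Collecting the sign flips along the way, the symbol is -1.

-1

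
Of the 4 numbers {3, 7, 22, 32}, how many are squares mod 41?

(3/41) = -1 → non-residue.
(7/41) = -1 → non-residue.
(22/41) = -1 → non-residue.
(32/41) = +1 → QR.
Total quadratic residues among the 4: 1.

1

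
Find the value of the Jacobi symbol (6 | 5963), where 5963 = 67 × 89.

Pull out 2: since 5963 ≡ 3 (mod 8), (2/5963) = -1.
Reciprocity: 3 ≡ 3 and 5963 ≡ 3 (mod 4), so (3/5963) = −(5963/3).
Reduce top mod 3: now compute (2/3).
Pull out 2: since 3 ≡ 3 (mod 8), (2/3) = -1.
Reached (1/3) = 1. Collecting the sign flips along the way, the symbol is -1.

-1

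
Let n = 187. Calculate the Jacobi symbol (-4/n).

First reduce: -4 ≡ 183 (mod 187).
Reciprocity: 183 ≡ 3 and 187 ≡ 3 (mod 4), so (183/187) = −(187/183).
Reduce top mod 183: now compute (4/183).
Pull out 2^2: since 183 ≡ 7 (mod 8), (2/183) = +1, so (2/183)^2 = +1.
Reached (1/183) = 1. Collecting the sign flips along the way, the symbol is -1.

-1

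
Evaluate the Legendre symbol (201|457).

Reciprocity: 201 ≡ 1 and 457 ≡ 1 (mod 4), so (201/457) = +(457/201).
Reduce top mod 201: now compute (55/201).
Reciprocity: 55 ≡ 3 and 201 ≡ 1 (mod 4), so (55/201) = +(201/55).
Reduce top mod 55: now compute (36/55).
Pull out 2^2: since 55 ≡ 7 (mod 8), (2/55) = +1, so (2/55)^2 = +1.
Reciprocity: 9 ≡ 1 and 55 ≡ 3 (mod 4), so (9/55) = +(55/9).
Reduce top mod 9: now compute (1/9).
Reached (1/9) = 1. Collecting the sign flips along the way, the symbol is +1.

1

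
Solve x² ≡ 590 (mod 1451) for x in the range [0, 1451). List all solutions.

Since 1451 ≡ 3 (mod 4), a square root of 590 is 590^((1451+1)/4) = 590^363 mod 1451.
Repeated squaring: 590^2≡1311, 590^4≡737, 590^8≡495, 590^16≡1257, 590^32≡1361, 590^64≡845, 590^128≡133, 590^256≡277 (mod 1451).
590^363 = 590^(256+64+32+8+2+1) ≡ 639 (mod 1451).
Check: 639² = 408321 ≡ 590 (mod 1451). The two roots are 639 and 812.

639, 812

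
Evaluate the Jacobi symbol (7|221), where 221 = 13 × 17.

Reciprocity: 7 ≡ 3 and 221 ≡ 1 (mod 4), so (7/221) = +(221/7).
Reduce top mod 7: now compute (4/7).
Pull out 2^2: since 7 ≡ 7 (mod 8), (2/7) = +1, so (2/7)^2 = +1.
Reached (1/7) = 1. Collecting the sign flips along the way, the symbol is +1.

1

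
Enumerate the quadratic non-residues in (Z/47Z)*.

Square k = 1,…,23 (k and 47−k give the same square):
1²=1, 2²=4, 3²=9, 4²=16, 5²=25, 6²=36, 7²≡2, 8²≡17, 9²≡34, 10²≡6, 11²≡27, 12²≡3, 13²≡28, 14²≡8, 15²≡37, 16²≡21, 17²≡7, 18²≡42, 19²≡32, 20²≡24, 21²≡18, 22²≡14, 23²≡12 (mod 47).
The residues are {1, 2, 3, 4, 6, 7, 8, 9, 12, 14, 16, 17, 18, 21, 24, 25, 27, 28, 32, 34, 36, 37, 42}; the non-residues are the remaining 23 nonzero classes.

5,10,11,13,15,19,20,22,23,26,29,30,31,33,35,38,39,40,41,43,44,45,46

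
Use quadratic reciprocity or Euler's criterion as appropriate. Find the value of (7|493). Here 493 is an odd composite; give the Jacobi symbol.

Reciprocity: 7 ≡ 3 and 493 ≡ 1 (mod 4), so (7/493) = +(493/7).
Reduce top mod 7: now compute (3/7).
Reciprocity: 3 ≡ 3 and 7 ≡ 3 (mod 4), so (3/7) = −(7/3).
Reduce top mod 3: now compute (1/3).
Reached (1/3) = 1. Collecting the sign flips along the way, the symbol is -1.

-1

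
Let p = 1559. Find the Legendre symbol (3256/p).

-1

First reduce: 3256 ≡ 138 (mod 1559).
Pull out 2: since 1559 ≡ 7 (mod 8), (2/1559) = +1.
Reciprocity: 69 ≡ 1 and 1559 ≡ 3 (mod 4), so (69/1559) = +(1559/69).
Reduce top mod 69: now compute (41/69).
Reciprocity: 41 ≡ 1 and 69 ≡ 1 (mod 4), so (41/69) = +(69/41).
Reduce top mod 41: now compute (28/41).
Pull out 2^2: since 41 ≡ 1 (mod 8), (2/41) = +1, so (2/41)^2 = +1.
Reciprocity: 7 ≡ 3 and 41 ≡ 1 (mod 4), so (7/41) = +(41/7).
Reduce top mod 7: now compute (6/7).
Pull out 2: since 7 ≡ 7 (mod 8), (2/7) = +1.
Reciprocity: 3 ≡ 3 and 7 ≡ 3 (mod 4), so (3/7) = −(7/3).
Reduce top mod 3: now compute (1/3).
Reached (1/3) = 1. Collecting the sign flips along the way, the symbol is -1.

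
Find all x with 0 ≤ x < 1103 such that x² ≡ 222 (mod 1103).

170, 933

Since 1103 ≡ 3 (mod 4), a square root of 222 is 222^((1103+1)/4) = 222^276 mod 1103.
Repeated squaring: 222^2≡752, 222^4≡768, 222^8≡822, 222^16≡648, 222^32≡764, 222^64≡209, 222^128≡664, 222^256≡799 (mod 1103).
222^276 = 222^(256+16+4) ≡ 933 (mod 1103).
Check: 933² = 870489 ≡ 222 (mod 1103). The two roots are 170 and 933.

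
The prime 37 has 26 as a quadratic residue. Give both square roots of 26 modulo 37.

37 ≡ 1 (mod 4), so we find a root by search.
Trying successive values, 10² = 100 ≡ 26 (mod 37). The other root is 37 − 10 = 27.

10, 27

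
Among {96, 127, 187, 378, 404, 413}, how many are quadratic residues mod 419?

(96/419) = -1 → non-residue.
(127/419) = -1 → non-residue.
(187/419) = +1 → QR.
(378/419) = -1 → non-residue.
(404/419) = -1 → non-residue.
(413/419) = +1 → QR.
Total quadratic residues among the 6: 2.

2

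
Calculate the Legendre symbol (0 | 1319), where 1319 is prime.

0

Top reduces to 0: gcd > 1, so the symbol is 0.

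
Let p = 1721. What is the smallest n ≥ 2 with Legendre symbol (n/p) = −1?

(2/1721) = +1, so 2 is a residue.
(3/1721) = −1, so 3 is the smallest positive non-residue mod 1721.

3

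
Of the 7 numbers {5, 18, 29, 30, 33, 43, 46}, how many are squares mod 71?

5

(5/71) = +1 → QR.
(18/71) = +1 → QR.
(29/71) = +1 → QR.
(30/71) = +1 → QR.
(33/71) = -1 → non-residue.
(43/71) = +1 → QR.
(46/71) = -1 → non-residue.
Total quadratic residues among the 7: 5.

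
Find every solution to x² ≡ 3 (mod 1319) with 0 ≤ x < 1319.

Since 1319 ≡ 3 (mod 4), a square root of 3 is 3^((1319+1)/4) = 3^330 mod 1319.
Repeated squaring: 3^2≡9, 3^4≡81, 3^8≡1285, 3^16≡1156, 3^32≡189, 3^64≡108, 3^128≡1112, 3^256≡641 (mod 1319).
3^330 = 3^(256+64+8+2) ≡ 691 (mod 1319).
Check: 691² = 477481 ≡ 3 (mod 1319). The two roots are 628 and 691.

628, 691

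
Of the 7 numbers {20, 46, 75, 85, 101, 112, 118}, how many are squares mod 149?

5

(20/149) = +1 → QR.
(46/149) = +1 → QR.
(75/149) = -1 → non-residue.
(85/149) = +1 → QR.
(101/149) = -1 → non-residue.
(112/149) = +1 → QR.
(118/149) = +1 → QR.
Total quadratic residues among the 7: 5.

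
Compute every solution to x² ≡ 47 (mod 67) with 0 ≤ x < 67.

Since 67 ≡ 3 (mod 4), a square root of 47 is 47^((67+1)/4) = 47^17 mod 67.
Repeated squaring: 47^2≡65, 47^4≡4, 47^8≡16, 47^16≡55 (mod 67).
47^17 = 47^(16+1) ≡ 39 (mod 67).
Check: 39² = 1521 ≡ 47 (mod 67). The two roots are 28 and 39.

28, 39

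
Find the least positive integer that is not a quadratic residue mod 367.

(2/367) = +1, so 2 is a residue.
(3/367) = −1, so 3 is the smallest positive non-residue mod 367.

3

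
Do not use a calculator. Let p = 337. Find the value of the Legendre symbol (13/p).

1

Euler's criterion: (13/337) ≡ 13^168 (mod 337).
13^2 ≡ 169 (mod 337)
13^4 ≡ 253 (mod 337)
13^8 ≡ 316 (mod 337)
13^16 ≡ 104 (mod 337)
13^32 ≡ 32 (mod 337)
13^64 ≡ 13 (mod 337)
13^128 ≡ 169 (mod 337)
13^168 = 13^(128+32+8) ≡ 1 (mod 337).
Result is 1, so (13/337) = 1.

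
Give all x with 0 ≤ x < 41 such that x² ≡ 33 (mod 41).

19, 22

41 ≡ 1 (mod 4), so we find a root by search.
Trying successive values, 19² = 361 ≡ 33 (mod 41). The other root is 41 − 19 = 22.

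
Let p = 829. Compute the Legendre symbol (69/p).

1

Euler's criterion: (69/829) ≡ 69^414 (mod 829).
69^2 ≡ 616 (mod 829)
69^4 ≡ 603 (mod 829)
69^8 ≡ 507 (mod 829)
69^16 ≡ 59 (mod 829)
69^32 ≡ 165 (mod 829)
69^64 ≡ 697 (mod 829)
69^128 ≡ 15 (mod 829)
69^256 ≡ 225 (mod 829)
69^414 = 69^(256+128+16+8+4+2) ≡ 1 (mod 829).
Result is 1, so (69/829) = 1.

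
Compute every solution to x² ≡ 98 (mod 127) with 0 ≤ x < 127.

15, 112

Since 127 ≡ 3 (mod 4), a square root of 98 is 98^((127+1)/4) = 98^32 mod 127.
Repeated squaring: 98^2≡79, 98^4≡18, 98^8≡70, 98^16≡74, 98^32≡15 (mod 127).
98^32 = 98^(32) ≡ 15 (mod 127).
Check: 15² = 225 ≡ 98 (mod 127). The two roots are 15 and 112.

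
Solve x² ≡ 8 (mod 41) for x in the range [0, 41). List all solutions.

41 ≡ 1 (mod 4), so we find a root by search.
Trying successive values, 7² = 49 ≡ 8 (mod 41). The other root is 41 − 7 = 34.

7, 34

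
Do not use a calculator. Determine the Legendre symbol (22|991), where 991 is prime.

Pull out 2: since 991 ≡ 7 (mod 8), (2/991) = +1.
Reciprocity: 11 ≡ 3 and 991 ≡ 3 (mod 4), so (11/991) = −(991/11).
Reduce top mod 11: now compute (1/11).
Reached (1/11) = 1. Collecting the sign flips along the way, the symbol is -1.

-1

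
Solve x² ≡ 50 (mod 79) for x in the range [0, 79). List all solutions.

34, 45

Since 79 ≡ 3 (mod 4), a square root of 50 is 50^((79+1)/4) = 50^20 mod 79.
Repeated squaring: 50^2≡51, 50^4≡73, 50^8≡36, 50^16≡32 (mod 79).
50^20 = 50^(16+4) ≡ 45 (mod 79).
Check: 45² = 2025 ≡ 50 (mod 79). The two roots are 34 and 45.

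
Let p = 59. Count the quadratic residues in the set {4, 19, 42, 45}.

3

(4/59) = +1 → QR.
(19/59) = +1 → QR.
(42/59) = -1 → non-residue.
(45/59) = +1 → QR.
Total quadratic residues among the 4: 3.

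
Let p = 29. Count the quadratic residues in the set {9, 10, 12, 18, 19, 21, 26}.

(9/29) = +1 → QR.
(10/29) = -1 → non-residue.
(12/29) = -1 → non-residue.
(18/29) = -1 → non-residue.
(19/29) = -1 → non-residue.
(21/29) = -1 → non-residue.
(26/29) = -1 → non-residue.
Total quadratic residues among the 7: 1.

1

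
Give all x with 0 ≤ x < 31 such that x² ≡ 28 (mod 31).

Since 31 ≡ 3 (mod 4), a square root of 28 is 28^((31+1)/4) = 28^8 mod 31.
Repeated squaring: 28^2≡9, 28^4≡19, 28^8≡20 (mod 31).
28^8 = 28^(8) ≡ 20 (mod 31).
Check: 20² = 400 ≡ 28 (mod 31). The two roots are 11 and 20.

11, 20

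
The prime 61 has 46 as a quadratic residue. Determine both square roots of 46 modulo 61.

30, 31

61 ≡ 1 (mod 4), so we find a root by search.
Trying successive values, 30² = 900 ≡ 46 (mod 61). The other root is 61 − 30 = 31.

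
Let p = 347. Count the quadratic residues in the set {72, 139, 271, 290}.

2

(72/347) = -1 → non-residue.
(139/347) = -1 → non-residue.
(271/347) = +1 → QR.
(290/347) = +1 → QR.
Total quadratic residues among the 4: 2.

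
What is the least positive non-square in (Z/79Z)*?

(2/79) = +1, so 2 is a residue.
(3/79) = −1, so 3 is the smallest positive non-residue mod 79.

3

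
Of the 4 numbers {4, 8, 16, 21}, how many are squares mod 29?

(4/29) = +1 → QR.
(8/29) = -1 → non-residue.
(16/29) = +1 → QR.
(21/29) = -1 → non-residue.
Total quadratic residues among the 4: 2.

2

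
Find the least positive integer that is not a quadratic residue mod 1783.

(2/1783) = +1, so 2 is a residue.
(3/1783) = −1, so 3 is the smallest positive non-residue mod 1783.

3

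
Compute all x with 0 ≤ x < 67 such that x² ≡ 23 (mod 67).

Since 67 ≡ 3 (mod 4), a square root of 23 is 23^((67+1)/4) = 23^17 mod 67.
Repeated squaring: 23^2≡60, 23^4≡49, 23^8≡56, 23^16≡54 (mod 67).
23^17 = 23^(16+1) ≡ 36 (mod 67).
Check: 36² = 1296 ≡ 23 (mod 67). The two roots are 31 and 36.

31, 36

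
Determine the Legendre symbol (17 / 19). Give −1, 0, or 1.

1

Reciprocity: 17 ≡ 1 and 19 ≡ 3 (mod 4), so (17/19) = +(19/17).
Reduce top mod 17: now compute (2/17).
Pull out 2: since 17 ≡ 1 (mod 8), (2/17) = +1.
Reached (1/17) = 1. Collecting the sign flips along the way, the symbol is +1.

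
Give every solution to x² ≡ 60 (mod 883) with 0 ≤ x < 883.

Since 883 ≡ 3 (mod 4), a square root of 60 is 60^((883+1)/4) = 60^221 mod 883.
Repeated squaring: 60^2≡68, 60^4≡209, 60^8≡414, 60^16≡94, 60^32≡6, 60^64≡36, 60^128≡413 (mod 883).
60^221 = 60^(128+64+16+8+4+1) ≡ 79 (mod 883).
Check: 79² = 6241 ≡ 60 (mod 883). The two roots are 79 and 804.

79, 804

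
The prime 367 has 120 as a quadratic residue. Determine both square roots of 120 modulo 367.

Since 367 ≡ 3 (mod 4), a square root of 120 is 120^((367+1)/4) = 120^92 mod 367.
Repeated squaring: 120^2≡87, 120^4≡229, 120^8≡327, 120^16≡132, 120^32≡175, 120^64≡164 (mod 367).
120^92 = 120^(64+16+8+4) ≡ 292 (mod 367).
Check: 292² = 85264 ≡ 120 (mod 367). The two roots are 75 and 292.

75, 292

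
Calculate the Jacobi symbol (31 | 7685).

Reciprocity: 31 ≡ 3 and 7685 ≡ 1 (mod 4), so (31/7685) = +(7685/31).
Reduce top mod 31: now compute (28/31).
Pull out 2^2: since 31 ≡ 7 (mod 8), (2/31) = +1, so (2/31)^2 = +1.
Reciprocity: 7 ≡ 3 and 31 ≡ 3 (mod 4), so (7/31) = −(31/7).
Reduce top mod 7: now compute (3/7).
Reciprocity: 3 ≡ 3 and 7 ≡ 3 (mod 4), so (3/7) = −(7/3).
Reduce top mod 3: now compute (1/3).
Reached (1/3) = 1. Collecting the sign flips along the way, the symbol is +1.

1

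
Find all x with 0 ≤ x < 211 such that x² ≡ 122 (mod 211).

79, 132

Since 211 ≡ 3 (mod 4), a square root of 122 is 122^((211+1)/4) = 122^53 mod 211.
Repeated squaring: 122^2≡114, 122^4≡125, 122^8≡11, 122^16≡121, 122^32≡82 (mod 211).
122^53 = 122^(32+16+4+1) ≡ 79 (mod 211).
Check: 79² = 6241 ≡ 122 (mod 211). The two roots are 79 and 132.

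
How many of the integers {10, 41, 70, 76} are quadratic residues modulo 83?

3

(10/83) = +1 → QR.
(41/83) = +1 → QR.
(70/83) = +1 → QR.
(76/83) = -1 → non-residue.
Total quadratic residues among the 4: 3.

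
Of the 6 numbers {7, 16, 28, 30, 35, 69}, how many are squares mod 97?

2

(7/97) = -1 → non-residue.
(16/97) = +1 → QR.
(28/97) = -1 → non-residue.
(30/97) = -1 → non-residue.
(35/97) = +1 → QR.
(69/97) = -1 → non-residue.
Total quadratic residues among the 6: 2.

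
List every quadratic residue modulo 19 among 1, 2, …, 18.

1 4 5 6 7 9 11 16 17

Square k = 1,…,9 (k and 19−k give the same square):
1²=1, 2²=4, 3²=9, 4²=16, 5²≡6, 6²≡17, 7²≡11, 8²≡7, 9²≡5 (mod 19).
So the quadratic residues mod 19 are {1, 4, 5, 6, 7, 9, 11, 16, 17}.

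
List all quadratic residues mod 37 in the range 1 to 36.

1 3 4 7 9 10 11 12 16 21 25 26 27 28 30 33 34 36

Square k = 1,…,18 (k and 37−k give the same square):
1²=1, 2²=4, 3²=9, 4²=16, 5²=25, 6²=36, 7²≡12, 8²≡27, 9²≡7, 10²≡26, 11²≡10, 12²≡33, 13²≡21, 14²≡11, 15²≡3, 16²≡34, 17²≡30, 18²≡28 (mod 37).
So the quadratic residues mod 37 are {1, 3, 4, 7, 9, 10, 11, 12, 16, 21, 25, 26, 27, 28, 30, 33, 34, 36}.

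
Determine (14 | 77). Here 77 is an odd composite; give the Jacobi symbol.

0

Pull out 2: since 77 ≡ 5 (mod 8), (2/77) = -1.
Reciprocity: 7 ≡ 3 and 77 ≡ 1 (mod 4), so (7/77) = +(77/7).
Reduce top mod 7: now compute (0/7).
Top reduces to 0: gcd > 1, so the symbol is 0.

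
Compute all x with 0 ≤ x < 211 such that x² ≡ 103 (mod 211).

37, 174

Since 211 ≡ 3 (mod 4), a square root of 103 is 103^((211+1)/4) = 103^53 mod 211.
Repeated squaring: 103^2≡59, 103^4≡105, 103^8≡53, 103^16≡66, 103^32≡136 (mod 211).
103^53 = 103^(32+16+4+1) ≡ 37 (mod 211).
Check: 37² = 1369 ≡ 103 (mod 211). The two roots are 37 and 174.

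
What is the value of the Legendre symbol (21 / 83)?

1

Euler's criterion: (21/83) ≡ 21^41 (mod 83).
21^2 ≡ 26 (mod 83)
21^4 ≡ 12 (mod 83)
21^8 ≡ 61 (mod 83)
21^16 ≡ 69 (mod 83)
21^32 ≡ 30 (mod 83)
21^41 = 21^(32+8+1) ≡ 1 (mod 83).
Result is 1, so (21/83) = 1.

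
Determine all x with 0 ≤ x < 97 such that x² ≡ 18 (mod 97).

97 ≡ 1 (mod 4), so we find a root by search.
Trying successive values, 42² = 1764 ≡ 18 (mod 97). The other root is 97 − 42 = 55.

42, 55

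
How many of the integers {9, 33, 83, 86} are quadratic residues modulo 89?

(9/89) = +1 → QR.
(33/89) = -1 → non-residue.
(83/89) = -1 → non-residue.
(86/89) = -1 → non-residue.
Total quadratic residues among the 4: 1.

1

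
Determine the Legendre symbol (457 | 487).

Euler's criterion: (457/487) ≡ 457^243 (mod 487).
457^2 ≡ 413 (mod 487)
457^4 ≡ 119 (mod 487)
457^8 ≡ 38 (mod 487)
457^16 ≡ 470 (mod 487)
457^32 ≡ 289 (mod 487)
457^64 ≡ 244 (mod 487)
457^128 ≡ 122 (mod 487)
457^243 = 457^(128+64+32+16+2+1) ≡ 486 (mod 487).
Result is 486 ≡ −1, so (457/487) = −1.

-1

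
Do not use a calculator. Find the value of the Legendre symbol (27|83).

Reciprocity: 27 ≡ 3 and 83 ≡ 3 (mod 4), so (27/83) = −(83/27).
Reduce top mod 27: now compute (2/27).
Pull out 2: since 27 ≡ 3 (mod 8), (2/27) = -1.
Reached (1/27) = 1. Collecting the sign flips along the way, the symbol is +1.

1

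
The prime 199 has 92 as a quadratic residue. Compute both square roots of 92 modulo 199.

Since 199 ≡ 3 (mod 4), a square root of 92 is 92^((199+1)/4) = 92^50 mod 199.
Repeated squaring: 92^2≡106, 92^4≡92, 92^8≡106, 92^16≡92, 92^32≡106 (mod 199).
92^50 = 92^(32+16+2) ≡ 106 (mod 199).
Check: 106² = 11236 ≡ 92 (mod 199). The two roots are 93 and 106.

93, 106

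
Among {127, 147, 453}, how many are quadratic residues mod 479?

2

(127/479) = -1 → non-residue.
(147/479) = +1 → QR.
(453/479) = +1 → QR.
Total quadratic residues among the 3: 2.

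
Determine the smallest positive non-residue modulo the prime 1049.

3

(2/1049) = +1, so 2 is a residue.
(3/1049) = −1, so 3 is the smallest positive non-residue mod 1049.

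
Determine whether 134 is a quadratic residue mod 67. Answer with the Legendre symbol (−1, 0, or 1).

0

First reduce: 134 ≡ 0 (mod 67).
Top reduces to 0: gcd > 1, so the symbol is 0.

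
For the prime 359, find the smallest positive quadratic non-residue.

(2/359) = +1, so 2 is a residue.
(3/359) = +1, so 3 is a residue.
(4/359) = +1, so 4 is a residue.
(5/359) = +1, so 5 is a residue.
(6/359) = +1, so 6 is a residue.
(7/359) = −1, so 7 is the smallest positive non-residue mod 359.

7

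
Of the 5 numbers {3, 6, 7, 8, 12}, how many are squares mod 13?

(3/13) = +1 → QR.
(6/13) = -1 → non-residue.
(7/13) = -1 → non-residue.
(8/13) = -1 → non-residue.
(12/13) = +1 → QR.
Total quadratic residues among the 5: 2.

2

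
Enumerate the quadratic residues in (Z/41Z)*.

1, 2, 4, 5, 8, 9, 10, 16, 18, 20, 21, 23, 25, 31, 32, 33, 36, 37, 39, 40

Square k = 1,…,20 (k and 41−k give the same square):
1²=1, 2²=4, 3²=9, 4²=16, 5²=25, 6²=36, 7²≡8, 8²≡23, 9²≡40, 10²≡18, 11²≡39, 12²≡21, 13²≡5, 14²≡32, 15²≡20, 16²≡10, 17²≡2, 18²≡37, 19²≡33, 20²≡31 (mod 41).
So the quadratic residues mod 41 are {1, 2, 4, 5, 8, 9, 10, 16, 18, 20, 21, 23, 25, 31, 32, 33, 36, 37, 39, 40}.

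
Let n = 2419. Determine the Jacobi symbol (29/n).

-1

Reciprocity: 29 ≡ 1 and 2419 ≡ 3 (mod 4), so (29/2419) = +(2419/29).
Reduce top mod 29: now compute (12/29).
Pull out 2^2: since 29 ≡ 5 (mod 8), (2/29) = -1, so (2/29)^2 = +1.
Reciprocity: 3 ≡ 3 and 29 ≡ 1 (mod 4), so (3/29) = +(29/3).
Reduce top mod 3: now compute (2/3).
Pull out 2: since 3 ≡ 3 (mod 8), (2/3) = -1.
Reached (1/3) = 1. Collecting the sign flips along the way, the symbol is -1.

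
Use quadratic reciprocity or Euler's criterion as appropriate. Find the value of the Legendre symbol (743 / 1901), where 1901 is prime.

Reciprocity: 743 ≡ 3 and 1901 ≡ 1 (mod 4), so (743/1901) = +(1901/743).
Reduce top mod 743: now compute (415/743).
Reciprocity: 415 ≡ 3 and 743 ≡ 3 (mod 4), so (415/743) = −(743/415).
Reduce top mod 415: now compute (328/415).
Pull out 2^3: since 415 ≡ 7 (mod 8), (2/415) = +1, so (2/415)^3 = +1.
Reciprocity: 41 ≡ 1 and 415 ≡ 3 (mod 4), so (41/415) = +(415/41).
Reduce top mod 41: now compute (5/41).
Reciprocity: 5 ≡ 1 and 41 ≡ 1 (mod 4), so (5/41) = +(41/5).
Reduce top mod 5: now compute (1/5).
Reached (1/5) = 1. Collecting the sign flips along the way, the symbol is -1.

-1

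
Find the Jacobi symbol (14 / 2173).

Pull out 2: since 2173 ≡ 5 (mod 8), (2/2173) = -1.
Reciprocity: 7 ≡ 3 and 2173 ≡ 1 (mod 4), so (7/2173) = +(2173/7).
Reduce top mod 7: now compute (3/7).
Reciprocity: 3 ≡ 3 and 7 ≡ 3 (mod 4), so (3/7) = −(7/3).
Reduce top mod 3: now compute (1/3).
Reached (1/3) = 1. Collecting the sign flips along the way, the symbol is +1.

1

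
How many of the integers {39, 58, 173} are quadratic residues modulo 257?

2

(39/257) = -1 → non-residue.
(58/257) = +1 → QR.
(173/257) = +1 → QR.
Total quadratic residues among the 3: 2.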